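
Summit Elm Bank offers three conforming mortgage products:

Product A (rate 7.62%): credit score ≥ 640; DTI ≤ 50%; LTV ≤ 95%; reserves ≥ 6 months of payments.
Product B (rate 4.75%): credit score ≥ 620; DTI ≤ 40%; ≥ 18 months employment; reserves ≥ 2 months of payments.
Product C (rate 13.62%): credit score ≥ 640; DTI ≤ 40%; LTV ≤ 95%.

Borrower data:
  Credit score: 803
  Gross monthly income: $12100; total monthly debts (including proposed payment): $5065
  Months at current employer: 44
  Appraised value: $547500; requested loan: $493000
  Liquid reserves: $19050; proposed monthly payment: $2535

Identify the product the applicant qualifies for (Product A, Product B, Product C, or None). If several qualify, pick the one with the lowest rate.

Product A

DTI = 5,065/12,100 = 41.9%.
LTV = 493,000/547,500 = 90%.
Reserves = 19,050/2,535 = 7.5 months.
Product A: score 803 ≥ 640; DTI 41.9% ≤ 50%; LTV 90% ≤ 95%; reserves 7.5 ≥ 6 mo → qualifies.
Product B: score 803 ≥ 620; DTI 41.9% > 40%; employment 44 ≥ 18 mo; reserves 7.5 ≥ 2 mo → does not qualify.
Product C: score 803 ≥ 640; DTI 41.9% > 40%; LTV 90% ≤ 95% → does not qualify.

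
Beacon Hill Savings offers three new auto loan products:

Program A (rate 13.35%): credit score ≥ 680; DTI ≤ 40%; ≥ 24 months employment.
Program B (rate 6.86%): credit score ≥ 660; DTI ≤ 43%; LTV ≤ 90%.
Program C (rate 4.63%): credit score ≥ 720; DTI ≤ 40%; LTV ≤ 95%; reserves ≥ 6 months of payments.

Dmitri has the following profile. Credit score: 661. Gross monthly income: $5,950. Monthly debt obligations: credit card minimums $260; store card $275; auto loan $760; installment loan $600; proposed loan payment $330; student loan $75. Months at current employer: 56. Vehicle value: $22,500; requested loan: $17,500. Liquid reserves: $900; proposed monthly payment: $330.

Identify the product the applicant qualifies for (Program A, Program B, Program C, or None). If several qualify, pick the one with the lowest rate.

Total debts = (260 + 275 + 760 + 600 + 330 + 75) = 2,300; DTI = 2,300/5,950 = 38.7%.
LTV = 17,500/22,500 = 77.8%.
Reserves = 900/330 = 2.7 months.
Program A: score 661 < 680; DTI 38.7% ≤ 40%; employment 56 ≥ 24 mo → does not qualify.
Program B: score 661 ≥ 660; DTI 38.7% ≤ 43%; LTV 77.8% ≤ 90% → qualifies.
Program C: score 661 < 720; DTI 38.7% ≤ 40%; LTV 77.8% ≤ 95%; reserves 2.7 < 6 mo → does not qualify.

Program B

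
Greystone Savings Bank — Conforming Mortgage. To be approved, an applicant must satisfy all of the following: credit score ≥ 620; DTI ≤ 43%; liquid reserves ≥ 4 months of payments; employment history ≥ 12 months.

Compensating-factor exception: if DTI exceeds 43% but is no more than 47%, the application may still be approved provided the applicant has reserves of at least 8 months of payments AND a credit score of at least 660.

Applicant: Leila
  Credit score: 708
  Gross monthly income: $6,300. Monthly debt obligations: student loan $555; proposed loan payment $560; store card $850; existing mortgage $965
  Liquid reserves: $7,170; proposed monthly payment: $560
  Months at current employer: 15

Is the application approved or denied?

Approved

Credit score 708 ≥ 620 (meets base)
Total debts = (555 + 560 + 850 + 965) = 2,930. DTI = 2,930/6,300 = 46.5% > 43% — standard DTI limit exceeded.
Reserves: 7,170 ÷ 560 = 12.8 months (meets 4-month minimum)
Employment 15 ≥ 12 months
46.5% falls in the override range (43%–47%), so the compensating-factor test applies.
Override check — reserves: 12.8 mo (ok); score: 708 (ok).
Both override conditions satisfied; DTI exception granted.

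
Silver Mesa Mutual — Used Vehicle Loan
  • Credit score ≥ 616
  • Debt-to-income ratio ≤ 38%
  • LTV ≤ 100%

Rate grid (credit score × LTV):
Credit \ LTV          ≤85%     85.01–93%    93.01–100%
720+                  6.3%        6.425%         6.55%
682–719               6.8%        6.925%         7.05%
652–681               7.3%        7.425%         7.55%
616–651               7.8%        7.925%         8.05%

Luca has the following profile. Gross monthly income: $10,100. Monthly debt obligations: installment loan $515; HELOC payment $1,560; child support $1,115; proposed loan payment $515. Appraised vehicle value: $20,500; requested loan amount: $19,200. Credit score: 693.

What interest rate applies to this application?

Credit score 693 ≥ 616; Total monthly debts = (515 + 1,560 + 1,115 + 515) = 3,705. Debt-to-income = 3,705/10,100 = 36.7% — meets 38% limit
LTV = 19,200/20,500 = 93.7% ≤ 100%
Credit 693 → row 682–719; LTV 93.7% → column 93.01–100%. Grid cell → 7.05%.

7.05%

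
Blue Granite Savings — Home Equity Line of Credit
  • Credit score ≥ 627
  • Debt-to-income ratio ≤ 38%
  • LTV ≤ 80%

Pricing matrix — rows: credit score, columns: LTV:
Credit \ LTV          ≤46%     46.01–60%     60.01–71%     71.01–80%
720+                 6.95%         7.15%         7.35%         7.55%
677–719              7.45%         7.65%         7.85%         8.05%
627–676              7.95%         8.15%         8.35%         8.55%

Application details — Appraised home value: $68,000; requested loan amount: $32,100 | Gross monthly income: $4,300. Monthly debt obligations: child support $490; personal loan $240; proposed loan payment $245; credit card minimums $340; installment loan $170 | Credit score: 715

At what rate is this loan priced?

7.65%

Credit score 715 ≥ 627; Total monthly debts = (490 + 240 + 245 + 340 + 170) = 1,485. Debt-to-income = 1,485/4,300 = 34.5% — meets 38% limit
Loan-to-value = 32,100/68,000 = 47.2% — pass (80% max)
Row: 715 falls in 677–719. Column: 47.2% falls in 46.01–60%. Rate = 7.65%.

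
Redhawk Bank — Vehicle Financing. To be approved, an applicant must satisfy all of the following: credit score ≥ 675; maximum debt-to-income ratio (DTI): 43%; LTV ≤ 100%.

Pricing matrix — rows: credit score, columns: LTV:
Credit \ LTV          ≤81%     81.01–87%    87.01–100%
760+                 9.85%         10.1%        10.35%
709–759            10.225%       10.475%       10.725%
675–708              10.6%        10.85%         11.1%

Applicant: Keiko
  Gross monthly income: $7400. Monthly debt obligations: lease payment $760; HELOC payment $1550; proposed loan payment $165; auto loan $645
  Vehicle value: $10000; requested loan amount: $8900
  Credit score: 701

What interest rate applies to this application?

Credit score 701 ≥ 675; Total monthly debts = (760 + 1,550 + 165 + 645) = 3,120. DTI: 3,120 ÷ 7,400 = 42.2%, within the 43% cap
Loan-to-value = 8,900/10,000 = 89% — pass (100% max)
Row: 701 falls in 675–708. Column: 89% falls in 87.01–100%. Rate = 11.1%.

11.1%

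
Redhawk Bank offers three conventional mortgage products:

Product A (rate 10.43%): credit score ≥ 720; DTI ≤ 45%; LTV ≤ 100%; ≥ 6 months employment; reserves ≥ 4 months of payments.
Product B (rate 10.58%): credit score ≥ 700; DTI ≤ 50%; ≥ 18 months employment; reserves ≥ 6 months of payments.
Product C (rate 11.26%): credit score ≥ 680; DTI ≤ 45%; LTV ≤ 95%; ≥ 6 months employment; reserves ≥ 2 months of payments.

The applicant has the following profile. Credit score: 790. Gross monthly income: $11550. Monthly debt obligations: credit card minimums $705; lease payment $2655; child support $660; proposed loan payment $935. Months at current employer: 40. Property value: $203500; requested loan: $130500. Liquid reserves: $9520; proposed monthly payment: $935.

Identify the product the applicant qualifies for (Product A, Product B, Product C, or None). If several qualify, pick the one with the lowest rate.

Total debts = (705 + 2,655 + 660 + 935) = 4,955; DTI = 4,955/11,550 = 42.9%.
LTV = 130,500/203,500 = 64.1%.
Reserves = 9,520/935 = 10.2 months.
Product A: score 790 ≥ 720; DTI 42.9% ≤ 45%; LTV 64.1% ≤ 100%; employment 40 ≥ 6 mo; reserves 10.2 ≥ 4 mo → qualifies.
Product B: score 790 ≥ 700; DTI 42.9% ≤ 50%; employment 40 ≥ 18 mo; reserves 10.2 ≥ 6 mo → qualifies.
Product C: score 790 ≥ 680; DTI 42.9% ≤ 45%; LTV 64.1% ≤ 95%; employment 40 ≥ 6 mo; reserves 10.2 ≥ 2 mo → qualifies.
Qualifying: Product A, Product B, Product C. Lowest rate is 10.43% → Product A.

Product A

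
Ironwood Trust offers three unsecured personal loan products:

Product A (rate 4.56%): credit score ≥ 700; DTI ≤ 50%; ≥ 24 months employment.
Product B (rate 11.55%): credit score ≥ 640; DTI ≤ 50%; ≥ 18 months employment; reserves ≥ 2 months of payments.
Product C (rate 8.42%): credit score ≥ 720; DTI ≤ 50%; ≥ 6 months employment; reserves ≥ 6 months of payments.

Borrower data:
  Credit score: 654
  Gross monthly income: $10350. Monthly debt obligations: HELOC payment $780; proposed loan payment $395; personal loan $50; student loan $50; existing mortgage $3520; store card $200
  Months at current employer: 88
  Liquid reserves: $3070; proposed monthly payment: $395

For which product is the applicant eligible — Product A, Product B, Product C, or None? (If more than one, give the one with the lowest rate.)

Total debts = (780 + 395 + 50 + 50 + 3,520 + 200) = 4,995; DTI = 4,995/10,350 = 48.3%.
Reserves = 3,070/395 = 7.8 months.
Product A: score 654 < 700; DTI 48.3% ≤ 50%; employment 88 ≥ 24 mo → does not qualify.
Product B: score 654 ≥ 640; DTI 48.3% ≤ 50%; employment 88 ≥ 18 mo; reserves 7.8 ≥ 2 mo → qualifies.
Product C: score 654 < 720; DTI 48.3% ≤ 50%; employment 88 ≥ 6 mo; reserves 7.8 ≥ 6 mo → does not qualify.

Product B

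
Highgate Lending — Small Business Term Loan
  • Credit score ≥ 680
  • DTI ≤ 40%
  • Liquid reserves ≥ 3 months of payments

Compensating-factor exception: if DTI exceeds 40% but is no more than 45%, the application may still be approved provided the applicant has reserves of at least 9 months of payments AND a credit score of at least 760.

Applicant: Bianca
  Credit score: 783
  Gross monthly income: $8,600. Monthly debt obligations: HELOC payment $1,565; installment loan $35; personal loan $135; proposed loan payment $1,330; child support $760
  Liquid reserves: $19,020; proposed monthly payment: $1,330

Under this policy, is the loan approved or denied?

Credit score 783 ≥ 680 (meets base)
Total debts = (1,565 + 35 + 135 + 1,330 + 760) = 3,825. DTI = 3,825/8,600 = 44.5% > 40% — standard DTI limit exceeded.
Liquid reserves cover 19,020/1,330 = 14.3 months — ≥ 3 required
DTI 44.5% is within the 40%–45% exception band; checking compensating factors.
Reserves 14.3 ≥ 9 months; credit score 783 ≥ 760.
Both compensating conditions met → exception applies.

Approved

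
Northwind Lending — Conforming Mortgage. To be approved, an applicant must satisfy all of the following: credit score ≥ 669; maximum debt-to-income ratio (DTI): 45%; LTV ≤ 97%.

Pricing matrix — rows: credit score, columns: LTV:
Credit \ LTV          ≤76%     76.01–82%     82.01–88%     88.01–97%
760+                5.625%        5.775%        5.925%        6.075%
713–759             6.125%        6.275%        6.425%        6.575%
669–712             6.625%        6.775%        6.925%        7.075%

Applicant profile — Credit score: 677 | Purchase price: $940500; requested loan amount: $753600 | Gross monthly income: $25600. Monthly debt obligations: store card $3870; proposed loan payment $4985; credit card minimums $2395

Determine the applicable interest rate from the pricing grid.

Credit score 677 ≥ 669; Total monthly debts = (3,870 + 4,985 + 2,395) = 11,250. DTI: 11,250 ÷ 25,600 = 43.9%, within the 45% cap
Loan-to-value = 753,600/940,500 = 80.1% — pass (97% max)
Score 677 is in the 669–712 band; LTV 80.1% is in the 76.01–82% band → 6.775%.

6.775%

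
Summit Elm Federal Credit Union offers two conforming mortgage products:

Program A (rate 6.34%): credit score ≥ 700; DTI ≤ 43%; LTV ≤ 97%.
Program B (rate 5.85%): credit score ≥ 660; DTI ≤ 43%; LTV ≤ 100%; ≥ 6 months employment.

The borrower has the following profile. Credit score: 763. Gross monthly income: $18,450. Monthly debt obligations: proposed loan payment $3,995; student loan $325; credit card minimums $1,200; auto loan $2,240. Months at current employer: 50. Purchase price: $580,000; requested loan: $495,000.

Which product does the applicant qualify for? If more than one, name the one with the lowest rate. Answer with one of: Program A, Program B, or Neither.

Program B

Total debts = (3,995 + 325 + 1,200 + 2,240) = 7,760; DTI = 7,760/18,450 = 42.1%.
LTV = 495,000/580,000 = 85.3%.
Program A: score 763 ≥ 700; DTI 42.1% ≤ 43%; LTV 85.3% ≤ 97% → qualifies.
Program B: score 763 ≥ 660; DTI 42.1% ≤ 43%; LTV 85.3% ≤ 100%; employment 50 ≥ 6 mo → qualifies.
Qualifying: Program A, Program B. Lowest rate is 5.85% → Program B.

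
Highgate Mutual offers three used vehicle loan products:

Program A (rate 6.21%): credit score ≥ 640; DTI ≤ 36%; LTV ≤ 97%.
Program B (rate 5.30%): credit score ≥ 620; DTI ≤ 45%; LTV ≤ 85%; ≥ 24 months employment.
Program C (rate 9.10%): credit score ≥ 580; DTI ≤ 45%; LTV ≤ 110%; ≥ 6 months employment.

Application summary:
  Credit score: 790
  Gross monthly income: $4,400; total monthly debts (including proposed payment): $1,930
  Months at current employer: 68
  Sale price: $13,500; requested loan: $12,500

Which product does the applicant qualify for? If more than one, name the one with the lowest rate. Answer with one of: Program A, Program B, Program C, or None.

DTI = 1,930/4,400 = 43.9%.
LTV = 12,500/13,500 = 92.6%.
Program A: score 790 ≥ 640; DTI 43.9% > 36%; LTV 92.6% ≤ 97% → does not qualify.
Program B: score 790 ≥ 620; DTI 43.9% ≤ 45%; LTV 92.6% > 85%; employment 68 ≥ 24 mo → does not qualify.
Program C: score 790 ≥ 580; DTI 43.9% ≤ 45%; LTV 92.6% ≤ 110%; employment 68 ≥ 6 mo → qualifies.

Program C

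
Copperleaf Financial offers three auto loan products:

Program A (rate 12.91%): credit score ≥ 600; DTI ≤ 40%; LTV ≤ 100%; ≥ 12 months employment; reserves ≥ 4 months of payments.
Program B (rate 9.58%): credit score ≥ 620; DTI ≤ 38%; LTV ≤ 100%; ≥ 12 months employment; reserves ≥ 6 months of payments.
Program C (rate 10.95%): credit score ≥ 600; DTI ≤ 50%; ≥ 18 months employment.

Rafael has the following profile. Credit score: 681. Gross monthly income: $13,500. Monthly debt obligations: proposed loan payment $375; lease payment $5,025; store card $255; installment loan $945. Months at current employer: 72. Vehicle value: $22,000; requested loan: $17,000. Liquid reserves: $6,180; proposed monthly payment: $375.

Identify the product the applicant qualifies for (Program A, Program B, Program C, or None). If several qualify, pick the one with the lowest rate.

Total debts = (375 + 5,025 + 255 + 945) = 6,600; DTI = 6,600/13,500 = 48.9%.
LTV = 17,000/22,000 = 77.3%.
Reserves = 6,180/375 = 16.5 months.
Program A: score 681 ≥ 600; DTI 48.9% > 40%; LTV 77.3% ≤ 100%; employment 72 ≥ 12 mo; reserves 16.5 ≥ 4 mo → does not qualify.
Program B: score 681 ≥ 620; DTI 48.9% > 38%; LTV 77.3% ≤ 100%; employment 72 ≥ 12 mo; reserves 16.5 ≥ 6 mo → does not qualify.
Program C: score 681 ≥ 600; DTI 48.9% ≤ 50%; employment 72 ≥ 18 mo → qualifies.

Program C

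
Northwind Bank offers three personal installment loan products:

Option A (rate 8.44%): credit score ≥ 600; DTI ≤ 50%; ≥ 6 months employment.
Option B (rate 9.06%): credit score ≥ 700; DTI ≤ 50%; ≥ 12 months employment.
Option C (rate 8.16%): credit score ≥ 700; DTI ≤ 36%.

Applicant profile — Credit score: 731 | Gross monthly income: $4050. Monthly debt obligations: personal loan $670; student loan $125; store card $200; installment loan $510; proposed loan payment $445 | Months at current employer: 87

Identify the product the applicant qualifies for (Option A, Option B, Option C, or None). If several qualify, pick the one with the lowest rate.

Total debts = (670 + 125 + 200 + 510 + 445) = 1,950; DTI = 1,950/4,050 = 48.1%.
Option A: score 731 ≥ 600; DTI 48.1% ≤ 50%; employment 87 ≥ 6 mo → qualifies.
Option B: score 731 ≥ 700; DTI 48.1% ≤ 50%; employment 87 ≥ 12 mo → qualifies.
Option C: score 731 ≥ 700; DTI 48.1% > 36% → does not qualify.
Qualifying: Option A, Option B. Lowest rate is 8.44% → Option A.

Option A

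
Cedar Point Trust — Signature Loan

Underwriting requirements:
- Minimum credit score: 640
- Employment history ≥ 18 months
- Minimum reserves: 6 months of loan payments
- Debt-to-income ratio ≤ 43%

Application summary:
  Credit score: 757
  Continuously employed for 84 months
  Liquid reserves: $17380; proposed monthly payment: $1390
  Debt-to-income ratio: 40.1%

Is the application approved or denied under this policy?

Approved

Credit score 757 ≥ 640 (meets)
Employment 84 ≥ 18 months
Reserves: 17,380 ÷ 1,390 = 12.5 months (meets 6-month minimum)
DTI 40.1% ≤ 43%
All criteria satisfied.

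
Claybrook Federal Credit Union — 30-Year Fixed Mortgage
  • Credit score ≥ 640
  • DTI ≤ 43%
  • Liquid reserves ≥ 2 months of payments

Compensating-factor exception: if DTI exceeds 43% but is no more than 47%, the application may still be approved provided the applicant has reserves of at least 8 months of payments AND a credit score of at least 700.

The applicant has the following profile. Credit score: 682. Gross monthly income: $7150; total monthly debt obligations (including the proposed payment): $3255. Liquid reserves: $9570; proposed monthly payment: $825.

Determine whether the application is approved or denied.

Denied

Credit score 682 ≥ 640 (meets base)
DTI = 3,255/7,150 = 45.5% > 43% — standard DTI limit exceeded.
Reserves: 9,570 ÷ 825 = 11.6 months (meets 2-month minimum)
DTI 45.5% is within the 43%–47% exception band; checking compensating factors.
Reserves 11.6 ≥ 8 months; credit score 682 < 700.
Override conditions not both satisfied; exception does not apply.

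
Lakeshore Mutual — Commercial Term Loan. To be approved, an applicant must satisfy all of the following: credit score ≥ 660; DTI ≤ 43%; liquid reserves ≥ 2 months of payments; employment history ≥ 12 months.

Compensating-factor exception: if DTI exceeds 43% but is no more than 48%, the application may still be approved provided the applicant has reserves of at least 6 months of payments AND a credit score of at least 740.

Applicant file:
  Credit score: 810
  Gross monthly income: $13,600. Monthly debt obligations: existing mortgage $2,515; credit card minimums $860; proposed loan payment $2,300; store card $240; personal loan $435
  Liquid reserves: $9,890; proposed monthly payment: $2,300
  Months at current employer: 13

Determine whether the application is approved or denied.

Denied

Credit score 810 ≥ 660 (meets base)
Total debts = (2,515 + 860 + 2,300 + 240 + 435) = 6,350. DTI: 6,350 ÷ 13,600 = 46.7%, over the 43% base limit.
Reserves = 9,890/2,300 = 4.3 months ≥ 2
Employment 13 ≥ 12 months
DTI 46.7% is within the 43%–48% exception band; checking compensating factors.
Reserves 4.3 < 6 months; credit score 810 ≥ 740.
Compensating-factor requirement not fully met.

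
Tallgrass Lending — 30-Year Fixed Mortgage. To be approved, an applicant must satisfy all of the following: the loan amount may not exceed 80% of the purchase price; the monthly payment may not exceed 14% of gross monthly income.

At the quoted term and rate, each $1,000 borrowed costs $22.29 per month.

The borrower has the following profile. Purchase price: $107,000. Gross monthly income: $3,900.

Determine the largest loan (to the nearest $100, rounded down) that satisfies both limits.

Payment cap: 14% × $3,900 = $546/month.
At $22.29 per $1,000, that supports 546/22.29 × 1,000 ≈ $24,495 → $24,400.
LTV cap: 80% × $107,000 = $85,600 → $85,600.
Binding constraint: payment-to-income.

$24,400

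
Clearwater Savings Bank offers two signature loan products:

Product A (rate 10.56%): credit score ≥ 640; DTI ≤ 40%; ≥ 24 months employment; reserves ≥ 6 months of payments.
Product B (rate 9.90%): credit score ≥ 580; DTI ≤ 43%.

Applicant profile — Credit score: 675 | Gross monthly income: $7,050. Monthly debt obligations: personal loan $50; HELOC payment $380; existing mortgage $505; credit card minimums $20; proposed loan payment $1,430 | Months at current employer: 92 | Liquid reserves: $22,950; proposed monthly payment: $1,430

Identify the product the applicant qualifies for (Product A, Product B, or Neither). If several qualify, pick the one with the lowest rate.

Product B

Total debts = (50 + 380 + 505 + 20 + 1,430) = 2,385; DTI = 2,385/7,050 = 33.8%.
Reserves = 22,950/1,430 = 16.0 months.
Product A: score 675 ≥ 640; DTI 33.8% ≤ 40%; employment 92 ≥ 24 mo; reserves 16.0 ≥ 6 mo → qualifies.
Product B: score 675 ≥ 580; DTI 33.8% ≤ 43% → qualifies.
Qualifying: Product A, Product B. Lowest rate is 9.90% → Product B.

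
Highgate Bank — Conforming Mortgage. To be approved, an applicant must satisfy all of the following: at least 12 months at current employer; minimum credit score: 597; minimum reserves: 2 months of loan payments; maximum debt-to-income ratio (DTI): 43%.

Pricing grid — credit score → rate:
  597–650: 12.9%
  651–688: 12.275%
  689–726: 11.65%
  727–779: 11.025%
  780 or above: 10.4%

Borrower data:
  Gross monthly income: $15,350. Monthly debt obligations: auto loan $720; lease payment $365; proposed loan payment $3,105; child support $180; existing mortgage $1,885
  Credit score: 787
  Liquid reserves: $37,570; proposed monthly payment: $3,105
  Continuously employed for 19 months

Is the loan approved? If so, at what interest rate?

Credit score 787 ≥ 597 (meets minimum)
Total monthly debts = (720 + 365 + 3,105 + 180 + 1,885) = 6,255. Debt-to-income = 6,255/15,350 = 40.7% — meets 43% limit
Reserves = 37,570/3,105 = 12.1 months ≥ 2
Employment 19 ≥ 12 months
All requirements met. Score 787 falls in the 780 or above tier → 10.4%.

Approved at 10.4%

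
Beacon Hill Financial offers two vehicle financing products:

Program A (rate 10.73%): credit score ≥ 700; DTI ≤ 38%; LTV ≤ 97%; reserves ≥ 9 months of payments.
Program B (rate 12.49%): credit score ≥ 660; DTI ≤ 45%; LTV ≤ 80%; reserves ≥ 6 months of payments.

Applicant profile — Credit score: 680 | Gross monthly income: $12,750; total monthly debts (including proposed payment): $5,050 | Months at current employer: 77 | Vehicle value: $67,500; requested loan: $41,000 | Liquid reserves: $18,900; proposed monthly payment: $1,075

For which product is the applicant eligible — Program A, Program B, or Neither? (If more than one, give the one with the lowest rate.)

Program B

DTI = 5,050/12,750 = 39.6%.
LTV = 41,000/67,500 = 60.7%.
Reserves = 18,900/1,075 = 17.6 months.
Program A: score 680 < 700; DTI 39.6% > 38%; LTV 60.7% ≤ 97%; reserves 17.6 ≥ 9 mo → does not qualify.
Program B: score 680 ≥ 660; DTI 39.6% ≤ 45%; LTV 60.7% ≤ 80%; reserves 17.6 ≥ 6 mo → qualifies.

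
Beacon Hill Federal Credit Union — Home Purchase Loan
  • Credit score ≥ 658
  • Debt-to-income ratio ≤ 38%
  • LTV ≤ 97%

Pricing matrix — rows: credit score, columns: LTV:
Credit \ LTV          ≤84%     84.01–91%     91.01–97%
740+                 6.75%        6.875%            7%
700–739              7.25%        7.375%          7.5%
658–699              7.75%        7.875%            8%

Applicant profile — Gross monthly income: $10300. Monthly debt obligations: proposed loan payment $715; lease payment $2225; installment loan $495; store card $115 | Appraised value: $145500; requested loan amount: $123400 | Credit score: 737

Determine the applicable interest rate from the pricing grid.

7.375%

Credit score 737 ≥ 658; Total monthly debts = (715 + 2,225 + 495 + 115) = 3,550. DTI: 3,550 ÷ 10,300 = 34.5%, within the 38% cap
LTV = 123,400/145,500 = 84.8% ≤ 97%
Row: 737 falls in 700–739. Column: 84.8% falls in 84.01–91%. Rate = 7.375%.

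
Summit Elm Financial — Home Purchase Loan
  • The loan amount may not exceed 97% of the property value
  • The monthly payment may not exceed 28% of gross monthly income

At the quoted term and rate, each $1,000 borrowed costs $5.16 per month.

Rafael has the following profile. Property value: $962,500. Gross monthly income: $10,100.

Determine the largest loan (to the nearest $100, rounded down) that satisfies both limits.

Payment cap: 28% × $10,100 = $2,828/month.
At $5.16 per $1,000, that supports 2,828/5.16 × 1,000 ≈ $548,062 → $548,000.
LTV cap: 97% × $962,500 = $933,625 → $933,600.
Binding constraint: payment-to-income.

$548,000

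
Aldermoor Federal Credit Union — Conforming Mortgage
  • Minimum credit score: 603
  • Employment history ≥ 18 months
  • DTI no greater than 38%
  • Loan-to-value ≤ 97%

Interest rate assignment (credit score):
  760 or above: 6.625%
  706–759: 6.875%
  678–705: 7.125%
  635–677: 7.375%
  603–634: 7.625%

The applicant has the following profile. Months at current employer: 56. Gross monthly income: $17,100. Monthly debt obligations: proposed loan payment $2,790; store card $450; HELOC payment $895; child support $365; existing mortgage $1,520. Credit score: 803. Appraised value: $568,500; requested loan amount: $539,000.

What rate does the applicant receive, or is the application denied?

Approved at 6.625%

Credit score 803 ≥ 603 (meets minimum)
Loan-to-value = 539,000/568,500 = 94.8% — pass (97% max)
Total monthly debts = (2,790 + 450 + 895 + 365 + 1,520) = 6,020. DTI = 6,020/17,100 = 35.2% ≤ 38%
Employment 56 ≥ 18 months
All requirements met. Score 803 falls in the 760 or above tier → 6.625%.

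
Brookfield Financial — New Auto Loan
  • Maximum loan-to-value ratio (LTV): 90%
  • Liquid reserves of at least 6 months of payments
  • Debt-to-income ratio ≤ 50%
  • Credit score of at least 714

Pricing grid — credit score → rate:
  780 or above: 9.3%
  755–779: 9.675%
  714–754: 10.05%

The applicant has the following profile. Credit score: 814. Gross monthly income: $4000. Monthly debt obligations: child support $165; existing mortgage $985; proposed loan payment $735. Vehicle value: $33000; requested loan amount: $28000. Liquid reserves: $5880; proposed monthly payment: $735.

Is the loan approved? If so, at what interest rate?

Credit score 814 ≥ 714 (meets minimum)
Reserves: 5,880 ÷ 735 = 8.0 months (meets 6-month minimum)
Total monthly debts = (165 + 985 + 735) = 1,885. DTI: 1,885 ÷ 4,000 = 47.1%, within the 50% cap
LTV: 28,000 ÷ 33,000 = 84.8%, within 90% cap
All requirements met. Score 814 falls in the 780 or above tier → 9.3%.

Approved at 9.3%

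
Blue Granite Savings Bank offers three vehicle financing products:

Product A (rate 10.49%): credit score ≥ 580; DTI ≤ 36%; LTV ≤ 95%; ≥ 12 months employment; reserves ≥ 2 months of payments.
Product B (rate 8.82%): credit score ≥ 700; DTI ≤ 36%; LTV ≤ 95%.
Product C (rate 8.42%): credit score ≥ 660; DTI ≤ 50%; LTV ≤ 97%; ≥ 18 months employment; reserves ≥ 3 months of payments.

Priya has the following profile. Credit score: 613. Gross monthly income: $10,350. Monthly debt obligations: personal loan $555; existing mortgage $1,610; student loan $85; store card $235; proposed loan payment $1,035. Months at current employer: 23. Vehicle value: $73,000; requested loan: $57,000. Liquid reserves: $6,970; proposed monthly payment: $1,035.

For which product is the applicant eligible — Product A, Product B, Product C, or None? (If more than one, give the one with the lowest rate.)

Product A

Total debts = (555 + 1,610 + 85 + 235 + 1,035) = 3,520; DTI = 3,520/10,350 = 34%.
LTV = 57,000/73,000 = 78.1%.
Reserves = 6,970/1,035 = 6.7 months.
Product A: score 613 ≥ 580; DTI 34% ≤ 36%; LTV 78.1% ≤ 95%; employment 23 ≥ 12 mo; reserves 6.7 ≥ 2 mo → qualifies.
Product B: score 613 < 700; DTI 34% ≤ 36%; LTV 78.1% ≤ 95% → does not qualify.
Product C: score 613 < 660; DTI 34% ≤ 50%; LTV 78.1% ≤ 97%; employment 23 ≥ 18 mo; reserves 6.7 ≥ 3 mo → does not qualify.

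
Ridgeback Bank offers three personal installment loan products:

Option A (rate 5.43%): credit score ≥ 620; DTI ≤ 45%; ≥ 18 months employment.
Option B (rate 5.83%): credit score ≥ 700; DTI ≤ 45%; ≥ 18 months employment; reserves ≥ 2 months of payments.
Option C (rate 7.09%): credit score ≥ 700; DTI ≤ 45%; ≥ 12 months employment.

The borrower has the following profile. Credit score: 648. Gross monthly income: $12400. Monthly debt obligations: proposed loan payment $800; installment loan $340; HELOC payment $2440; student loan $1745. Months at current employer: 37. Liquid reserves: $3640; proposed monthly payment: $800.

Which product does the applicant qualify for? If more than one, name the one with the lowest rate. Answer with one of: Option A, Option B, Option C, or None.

Option A

Total debts = (800 + 340 + 2,440 + 1,745) = 5,325; DTI = 5,325/12,400 = 42.9%.
Reserves = 3,640/800 = 4.5 months.
Option A: score 648 ≥ 620; DTI 42.9% ≤ 45%; employment 37 ≥ 18 mo → qualifies.
Option B: score 648 < 700; DTI 42.9% ≤ 45%; employment 37 ≥ 18 mo; reserves 4.5 ≥ 2 mo → does not qualify.
Option C: score 648 < 700; DTI 42.9% ≤ 45%; employment 37 ≥ 12 mo → does not qualify.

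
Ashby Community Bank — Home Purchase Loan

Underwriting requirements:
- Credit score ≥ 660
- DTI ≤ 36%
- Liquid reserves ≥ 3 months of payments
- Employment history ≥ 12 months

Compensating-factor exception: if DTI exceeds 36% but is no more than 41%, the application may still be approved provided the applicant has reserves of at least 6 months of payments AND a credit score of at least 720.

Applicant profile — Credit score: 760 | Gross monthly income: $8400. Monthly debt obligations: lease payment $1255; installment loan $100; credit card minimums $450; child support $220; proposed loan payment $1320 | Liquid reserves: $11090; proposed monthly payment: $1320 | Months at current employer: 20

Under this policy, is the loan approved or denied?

Approved

Credit score 760 ≥ 660 (meets base)
Total debts = (1,255 + 100 + 450 + 220 + 1,320) = 3,345. DTI: 3,345 ÷ 8,400 = 39.8%, over the 36% base limit.
Reserves: 11,090 ÷ 1,320 = 8.4 months (meets 3-month minimum)
Employment 20 ≥ 12 months
39.8% falls in the override range (36%–41%), so the compensating-factor test applies.
Override check — reserves: 8.4 mo (ok); score: 760 (ok).
Both override conditions satisfied; DTI exception granted.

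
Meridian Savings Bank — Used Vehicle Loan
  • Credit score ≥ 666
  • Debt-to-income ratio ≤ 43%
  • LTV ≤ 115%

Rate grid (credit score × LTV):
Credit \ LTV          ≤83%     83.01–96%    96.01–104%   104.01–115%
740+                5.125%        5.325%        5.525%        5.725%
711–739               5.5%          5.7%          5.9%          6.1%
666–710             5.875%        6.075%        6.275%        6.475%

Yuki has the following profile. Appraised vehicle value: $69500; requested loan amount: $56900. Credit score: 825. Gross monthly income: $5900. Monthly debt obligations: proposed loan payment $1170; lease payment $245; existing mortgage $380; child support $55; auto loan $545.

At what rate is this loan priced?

5.125%

Credit score 825 ≥ 666; Total monthly debts = (1,170 + 245 + 380 + 55 + 545) = 2,395. Debt-to-income = 2,395/5,900 = 40.6% — meets 43% limit
LTV: 56,900 ÷ 69,500 = 81.9%, within 115% cap
Score 825 is in the 740+ band; LTV 81.9% is in the ≤83% band → 5.125%.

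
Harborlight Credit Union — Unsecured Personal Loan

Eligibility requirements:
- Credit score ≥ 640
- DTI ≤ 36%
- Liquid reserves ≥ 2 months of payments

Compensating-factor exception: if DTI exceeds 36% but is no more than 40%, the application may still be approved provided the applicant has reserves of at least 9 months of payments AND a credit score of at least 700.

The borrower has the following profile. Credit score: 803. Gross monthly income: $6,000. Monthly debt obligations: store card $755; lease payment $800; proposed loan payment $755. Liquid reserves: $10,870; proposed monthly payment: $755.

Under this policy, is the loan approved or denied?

Credit score 803 ≥ 640 (meets base)
Total debts = (755 + 800 + 755) = 2,310. DTI = 2,310/6,000 = 38.5% > 36% — standard DTI limit exceeded.
Reserves: 10,870 ÷ 755 = 14.4 months (meets 2-month minimum)
38.5% falls in the override range (36%–40%), so the compensating-factor test applies.
Override check — reserves: 14.4 mo (ok); score: 803 (ok).
Both override conditions satisfied; DTI exception granted.

Approved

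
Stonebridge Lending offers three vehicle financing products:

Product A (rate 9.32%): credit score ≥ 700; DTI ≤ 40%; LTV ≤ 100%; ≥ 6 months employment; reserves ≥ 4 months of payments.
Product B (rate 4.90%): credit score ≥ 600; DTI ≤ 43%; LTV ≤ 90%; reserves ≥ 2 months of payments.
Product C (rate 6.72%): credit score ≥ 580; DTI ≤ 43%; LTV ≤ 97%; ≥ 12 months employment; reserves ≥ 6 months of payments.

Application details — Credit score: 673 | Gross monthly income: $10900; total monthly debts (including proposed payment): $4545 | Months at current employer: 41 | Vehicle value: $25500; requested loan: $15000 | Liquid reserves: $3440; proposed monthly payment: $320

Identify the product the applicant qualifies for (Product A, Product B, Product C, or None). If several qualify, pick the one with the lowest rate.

Product B

DTI = 4,545/10,900 = 41.7%.
LTV = 15,000/25,500 = 58.8%.
Reserves = 3,440/320 = 10.8 months.
Product A: score 673 < 700; DTI 41.7% > 40%; LTV 58.8% ≤ 100%; employment 41 ≥ 6 mo; reserves 10.8 ≥ 4 mo → does not qualify.
Product B: score 673 ≥ 600; DTI 41.7% ≤ 43%; LTV 58.8% ≤ 90%; reserves 10.8 ≥ 2 mo → qualifies.
Product C: score 673 ≥ 580; DTI 41.7% ≤ 43%; LTV 58.8% ≤ 97%; employment 41 ≥ 12 mo; reserves 10.8 ≥ 6 mo → qualifies.
Qualifying: Product B, Product C. Lowest rate is 4.90% → Product B.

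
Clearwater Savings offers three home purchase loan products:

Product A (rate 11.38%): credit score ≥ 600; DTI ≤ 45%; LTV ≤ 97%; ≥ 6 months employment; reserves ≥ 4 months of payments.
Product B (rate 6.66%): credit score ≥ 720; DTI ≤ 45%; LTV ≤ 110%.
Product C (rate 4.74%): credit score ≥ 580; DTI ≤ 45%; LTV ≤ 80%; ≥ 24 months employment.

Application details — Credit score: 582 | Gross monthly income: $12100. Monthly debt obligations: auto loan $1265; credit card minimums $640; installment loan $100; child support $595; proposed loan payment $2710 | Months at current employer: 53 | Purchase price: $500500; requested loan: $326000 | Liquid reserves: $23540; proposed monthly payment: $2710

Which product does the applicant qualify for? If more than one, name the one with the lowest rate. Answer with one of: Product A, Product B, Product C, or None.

Product C

Total debts = (1,265 + 640 + 100 + 595 + 2,710) = 5,310; DTI = 5,310/12,100 = 43.9%.
LTV = 326,000/500,500 = 65.1%.
Reserves = 23,540/2,710 = 8.7 months.
Product A: score 582 < 600; DTI 43.9% ≤ 45%; LTV 65.1% ≤ 97%; employment 53 ≥ 6 mo; reserves 8.7 ≥ 4 mo → does not qualify.
Product B: score 582 < 720; DTI 43.9% ≤ 45%; LTV 65.1% ≤ 110% → does not qualify.
Product C: score 582 ≥ 580; DTI 43.9% ≤ 45%; LTV 65.1% ≤ 80%; employment 53 ≥ 24 mo → qualifies.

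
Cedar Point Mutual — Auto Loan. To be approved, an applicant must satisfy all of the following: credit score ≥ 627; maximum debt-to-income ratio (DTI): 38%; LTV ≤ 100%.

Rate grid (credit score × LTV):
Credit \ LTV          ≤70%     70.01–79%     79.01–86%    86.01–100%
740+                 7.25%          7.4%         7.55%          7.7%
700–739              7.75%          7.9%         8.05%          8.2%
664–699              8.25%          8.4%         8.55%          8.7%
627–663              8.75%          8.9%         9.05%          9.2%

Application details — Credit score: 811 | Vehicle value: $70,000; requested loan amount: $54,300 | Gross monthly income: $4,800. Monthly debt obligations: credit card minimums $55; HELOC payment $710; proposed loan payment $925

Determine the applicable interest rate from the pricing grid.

7.4%

Credit score 811 ≥ 627; Total monthly debts = (55 + 710 + 925) = 1,690. DTI = 1,690/4,800 = 35.2% ≤ 38%
Loan-to-value = 54,300/70,000 = 77.6% — pass (100% max)
Credit 811 → row 740+; LTV 77.6% → column 70.01–79%. Grid cell → 7.4%.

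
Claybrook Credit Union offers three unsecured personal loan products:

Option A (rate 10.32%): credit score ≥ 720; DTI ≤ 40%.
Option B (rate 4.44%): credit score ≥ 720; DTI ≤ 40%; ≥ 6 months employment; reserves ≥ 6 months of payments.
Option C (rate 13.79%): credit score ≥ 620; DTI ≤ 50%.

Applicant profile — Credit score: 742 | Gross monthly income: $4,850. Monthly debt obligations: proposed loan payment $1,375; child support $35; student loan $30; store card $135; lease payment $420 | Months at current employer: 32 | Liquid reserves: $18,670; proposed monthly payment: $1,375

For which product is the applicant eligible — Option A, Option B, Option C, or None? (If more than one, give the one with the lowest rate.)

Option C

Total debts = (1,375 + 35 + 30 + 135 + 420) = 1,995; DTI = 1,995/4,850 = 41.1%.
Reserves = 18,670/1,375 = 13.6 months.
Option A: score 742 ≥ 720; DTI 41.1% > 40% → does not qualify.
Option B: score 742 ≥ 720; DTI 41.1% > 40%; employment 32 ≥ 6 mo; reserves 13.6 ≥ 6 mo → does not qualify.
Option C: score 742 ≥ 620; DTI 41.1% ≤ 50% → qualifies.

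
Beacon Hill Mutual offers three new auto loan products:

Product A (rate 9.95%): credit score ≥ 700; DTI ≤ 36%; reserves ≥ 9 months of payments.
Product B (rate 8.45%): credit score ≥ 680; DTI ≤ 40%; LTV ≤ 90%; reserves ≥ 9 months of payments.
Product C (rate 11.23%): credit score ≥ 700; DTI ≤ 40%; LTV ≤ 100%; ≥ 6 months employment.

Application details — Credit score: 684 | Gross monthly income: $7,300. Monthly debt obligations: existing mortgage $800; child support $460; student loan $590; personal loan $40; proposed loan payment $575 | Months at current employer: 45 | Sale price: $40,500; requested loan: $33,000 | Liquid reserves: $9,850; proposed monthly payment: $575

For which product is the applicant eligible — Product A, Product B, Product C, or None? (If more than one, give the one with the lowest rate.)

Product B

Total debts = (800 + 460 + 590 + 40 + 575) = 2,465; DTI = 2,465/7,300 = 33.8%.
LTV = 33,000/40,500 = 81.5%.
Reserves = 9,850/575 = 17.1 months.
Product A: score 684 < 700; DTI 33.8% ≤ 36%; reserves 17.1 ≥ 9 mo → does not qualify.
Product B: score 684 ≥ 680; DTI 33.8% ≤ 40%; LTV 81.5% ≤ 90%; reserves 17.1 ≥ 9 mo → qualifies.
Product C: score 684 < 700; DTI 33.8% ≤ 40%; LTV 81.5% ≤ 100%; employment 45 ≥ 6 mo → does not qualify.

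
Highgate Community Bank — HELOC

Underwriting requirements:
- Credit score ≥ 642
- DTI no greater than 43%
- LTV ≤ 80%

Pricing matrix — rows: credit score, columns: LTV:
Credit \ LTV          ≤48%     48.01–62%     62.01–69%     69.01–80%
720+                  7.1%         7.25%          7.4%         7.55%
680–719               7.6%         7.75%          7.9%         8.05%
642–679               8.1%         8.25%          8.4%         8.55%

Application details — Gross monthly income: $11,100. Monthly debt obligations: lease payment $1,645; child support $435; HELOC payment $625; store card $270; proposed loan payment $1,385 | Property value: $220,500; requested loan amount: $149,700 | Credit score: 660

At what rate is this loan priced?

8.4%

Credit score 660 ≥ 642; Total monthly debts = (1,645 + 435 + 625 + 270 + 1,385) = 4,360. DTI = 4,360/11,100 = 39.3% ≤ 43%
LTV: 149,700 ÷ 220,500 = 67.9%, within 80% cap
Row: 660 falls in 642–679. Column: 67.9% falls in 62.01–69%. Rate = 8.4%.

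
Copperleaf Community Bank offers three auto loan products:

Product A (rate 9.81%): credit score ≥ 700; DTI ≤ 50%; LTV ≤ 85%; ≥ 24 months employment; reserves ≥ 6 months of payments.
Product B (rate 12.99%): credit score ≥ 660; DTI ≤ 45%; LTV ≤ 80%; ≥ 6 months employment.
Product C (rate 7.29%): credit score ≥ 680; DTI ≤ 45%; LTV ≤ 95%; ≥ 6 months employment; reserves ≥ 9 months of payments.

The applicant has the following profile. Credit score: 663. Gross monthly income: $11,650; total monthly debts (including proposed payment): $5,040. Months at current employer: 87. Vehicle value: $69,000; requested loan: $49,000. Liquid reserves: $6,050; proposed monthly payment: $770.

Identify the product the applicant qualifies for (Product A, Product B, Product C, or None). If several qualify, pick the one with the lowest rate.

DTI = 5,040/11,650 = 43.3%.
LTV = 49,000/69,000 = 71%.
Reserves = 6,050/770 = 7.9 months.
Product A: score 663 < 700; DTI 43.3% ≤ 50%; LTV 71% ≤ 85%; employment 87 ≥ 24 mo; reserves 7.9 ≥ 6 mo → does not qualify.
Product B: score 663 ≥ 660; DTI 43.3% ≤ 45%; LTV 71% ≤ 80%; employment 87 ≥ 6 mo → qualifies.
Product C: score 663 < 680; DTI 43.3% ≤ 45%; LTV 71% ≤ 95%; employment 87 ≥ 6 mo; reserves 7.9 < 9 mo → does not qualify.

Product B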